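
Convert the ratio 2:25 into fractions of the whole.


Total parts = 2 + 25 = 27
First part: 2/27 = 2/27
Second part: 25/27 = 25/27
= 2/27 and 25/27

2/27 and 25/27


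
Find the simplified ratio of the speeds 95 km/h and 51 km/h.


Ratio = 95:51
GCD = 1
Simplified = 95:51
Time ratio (same distance) = 51:95
Speed ratio = 95:51

95:51


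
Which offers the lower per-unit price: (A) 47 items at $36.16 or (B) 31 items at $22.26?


Deal A: $36.16/47 = $0.7694/unit
Deal B: $22.26/31 = $0.7181/unit
B is cheaper per unit
= Deal B

Deal B


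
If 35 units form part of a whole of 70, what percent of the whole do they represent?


Percentage = (part / whole) × 100
= (35 / 70) × 100
= 50.00%

50.00%


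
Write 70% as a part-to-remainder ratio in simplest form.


70% means 70 parts out of 100; remainder = 30
Part : remainder = 70:30
GCD = 10
= 7:3

7:3


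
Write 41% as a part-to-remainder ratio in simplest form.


41% means 41 parts out of 100; remainder = 59
Part : remainder = 41:59
GCD = 1
= 41:59

41:59


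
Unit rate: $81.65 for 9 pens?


Unit rate = total / quantity
= 81.65 / 9
= $9.07 per unit

$9.07 per unit


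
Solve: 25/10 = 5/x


Cross multiply: 25 × x = 10 × 5
25x = 50
x = 50 / 25
= 2.00

2.00


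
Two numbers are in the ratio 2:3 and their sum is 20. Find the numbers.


Let A = 2k, B = 3k.
2k + 3k = 20
5k = 20 → k = 20/5 = 4
A = 2×4 = 8, B = 3×4 = 12
= A = 8, B = 12

A = 8, B = 12


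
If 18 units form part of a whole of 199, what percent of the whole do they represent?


Percentage = (part / whole) × 100
= (18 / 199) × 100
≈ 9.05%

9.05%


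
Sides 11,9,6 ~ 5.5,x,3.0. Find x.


Scale factor = 5.5/11 = 0.5
Missing side = 9 × 0.5
= 4.5

4.5


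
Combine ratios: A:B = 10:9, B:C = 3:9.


Match B: multiply A:B by 3 → 30:27
Multiply B:C by 9 → 27:81
Combined: 30:27:81
GCD = 3
= 10:9:27

10:9:27


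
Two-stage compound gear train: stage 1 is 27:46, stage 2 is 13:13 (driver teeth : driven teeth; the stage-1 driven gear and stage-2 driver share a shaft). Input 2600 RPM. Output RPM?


Stage 1: RPM_B = RPM_A × t_A/t_B = 2600 × 27/46 = 70200/46 ≈ 1526.09
B and C share a shaft → RPM_C = RPM_B
Stage 2: RPM_D = RPM_C × t_C/t_D = RPM_A × (t_A×t_C)/(t_B×t_D)
Overall ratio = (27×13)/(46×13) = 351/598
RPM_D = 2600 × 351/598 = 912600/598
≈ 1526.09 RPM

1526.09 RPM


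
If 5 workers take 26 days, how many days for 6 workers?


Inverse proportion: x × y = constant
k = 5 × 26 = 130
y₂ = k / 6 = 130 / 6
= 21.67

21.67


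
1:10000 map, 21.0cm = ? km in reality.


Real distance = map distance × scale
= 21.0cm × 10000
= 210000 cm = 2100.0 m
= 2.100 km

2.100 km


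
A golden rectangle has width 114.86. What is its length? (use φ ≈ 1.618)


φ = (1 + √5) / 2 ≈ 1.618
Length = width × φ = 114.86 × 1.618 = 185.84348
≈ 185.84

185.84


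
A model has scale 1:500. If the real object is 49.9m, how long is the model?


Model size = real / scale
= 49.9 / 500
= 0.0998 m

0.0998 m


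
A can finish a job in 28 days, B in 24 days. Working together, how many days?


Rate of A = 1/28 per day
Rate of B = 1/24 per day
Combined rate = 1/28 + 1/24 = 52/672 ≈ 0.0774 per day
Days = 1 / combined rate = 672/52
≈ 12.92 days

12.92 days


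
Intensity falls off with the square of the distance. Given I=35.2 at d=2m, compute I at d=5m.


I₁d₁² = I₂d₂²
I₂ = I₁ × (d₁/d₂)²
= 35.2 × (2/5)²
= 35.2 × 4/25
= 140.8/25
= 5.6320

5.6320


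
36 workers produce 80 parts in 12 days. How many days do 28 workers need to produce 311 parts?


Days ∝ work / workers, so d₂ = d₁ × (m₁/m₂) × (w₂/w₁)
Workers factor (inverse): 36/28 ≈ 1.2857
Work factor (direct): 311/80 = 3.8875
d₂ = 12 × 36/28 × 311/80 = (12 × 36 × 311) / (28 × 80) = 134352/2240
≈ 59.98 days

59.98 days


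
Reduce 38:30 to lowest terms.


GCD(38, 30) = 2
38/2 : 30/2
= 19:15

19:15


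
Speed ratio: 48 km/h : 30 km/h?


Ratio = 48:30
GCD = 6
Simplified = 8:5
Time ratio (same distance) = 5:8
Speed ratio = 8:5

8:5


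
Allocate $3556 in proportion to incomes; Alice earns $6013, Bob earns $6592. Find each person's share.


Total income = 6013 + 6592 = $12605
Alice: $3556 × 6013/12605 = $1696.33
Bob: $3556 × 6592/12605 = $1859.67
= Alice: $1696.33, Bob: $1859.67

Alice: $1696.33, Bob: $1859.67


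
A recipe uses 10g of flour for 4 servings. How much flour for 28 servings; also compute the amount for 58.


Direct proportion: y/x = constant
k = 10/4 = 2.5000
y at x=28: k × 28 = 10 × 28 / 4 = 280/4 = 70.00
y at x=58: k × 58 = 10 × 58 / 4 = 580/4 = 145.00
= 70.00 and 145.00

70.00 and 145.00


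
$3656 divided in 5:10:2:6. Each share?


Total parts = 5 + 10 + 2 + 6 = 23
Part 1: 3656 × 5/23 = 794.78
Part 2: 3656 × 10/23 = 1589.57
Part 3: 3656 × 2/23 = 317.91
Part 4: 3656 × 6/23 = 953.74
= Part 1: $794.78, Part 2: $1589.57, Part 3: $317.91, Part 4: $953.74

Part 1: $794.78, Part 2: $1589.57, Part 3: $317.91, Part 4: $953.74


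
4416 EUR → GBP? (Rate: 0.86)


Amount × rate = 4416 × 0.86
= 3797.76 GBP

3797.76 GBP


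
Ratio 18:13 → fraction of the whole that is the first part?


Total parts = 18 + 13 = 31
First part: 18/31 = 18/31
= 18/31

18/31


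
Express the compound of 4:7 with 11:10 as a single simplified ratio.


Compound ratio = (4×11) : (7×10)
= 44:70
GCD = 2
= 22:35

22:35


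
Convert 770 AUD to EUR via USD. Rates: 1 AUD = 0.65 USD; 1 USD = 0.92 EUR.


Step 1: 770 AUD × 0.65 = 500.50 USD
Step 2: 500.50 USD × 0.92 = 460.46 EUR
Implied rate AUD→EUR = 0.65 × 0.92 = 0.5980
= 460.46 EUR

460.46 EUR


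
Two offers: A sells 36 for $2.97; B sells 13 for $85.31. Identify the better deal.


Deal A: $2.97/36 = $0.0825/unit
Deal B: $85.31/13 = $6.5623/unit
A is cheaper per unit
= Deal A

Deal A


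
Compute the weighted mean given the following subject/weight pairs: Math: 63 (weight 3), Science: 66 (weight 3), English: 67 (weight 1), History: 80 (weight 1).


Numerator = 63×3 + 66×3 + 67×1 + 80×1
= 189 + 198 + 67 + 80
= 534
Total weight = 8
Weighted avg = 534/8
= 66.75

66.75


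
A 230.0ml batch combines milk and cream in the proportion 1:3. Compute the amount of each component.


Total parts = 1 + 3 = 4
milk: 230.0 × 1/4 = 57.5ml
cream: 230.0 × 3/4 = 172.5ml
= 57.5ml and 172.5ml

57.5ml and 172.5ml


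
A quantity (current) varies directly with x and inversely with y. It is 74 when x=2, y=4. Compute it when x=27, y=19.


z = k·x/y
Solve for k using the known point: k = z·y/x = 74×4/2 = 296/2 = 148.0000
Now evaluate at x=27, y=19:
z = k × 27 / 19 = (296 × 27) / (2 × 19) = 7992/38
≈ 210.3158

210.3158


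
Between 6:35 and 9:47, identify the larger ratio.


6/35 = 0.1714
9/47 = 0.1915
0.1714 < 0.1915, so 6:35 is less
= 9:47

9:47


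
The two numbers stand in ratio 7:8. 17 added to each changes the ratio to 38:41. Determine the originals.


Let A = 7k, B = 8k.
(7k + 17) / (8k + 17) = 38/41
Cross-multiply: 41(7k + 17) = 38(8k + 17)
287k + 697 = 304k + 646
287k - 304k = 646 - 697
-17k = -51
k = -51/-17 = 3
A = 7×3 = 21, B = 8×3 = 24
= A = 21, B = 24

A = 21, B = 24


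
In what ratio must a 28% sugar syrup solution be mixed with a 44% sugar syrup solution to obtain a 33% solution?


Let x parts of 28% mix with y parts of 44%.
28x + 44y = 33(x + y)
28x + 44y = 33x + 33y
x(28 - 33) = y(33 - 44)
x/y = (44 - 33)/(33 - 28) = 11/5
Simplify: 11:5
= 11:5

11:5


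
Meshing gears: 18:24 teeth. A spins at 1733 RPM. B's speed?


Gear ratio = 18:24 = 3:4
RPM_B = RPM_A × (teeth_A / teeth_B)
= 1733 × (18/24)
= 1299.8 RPM

1299.8 RPM


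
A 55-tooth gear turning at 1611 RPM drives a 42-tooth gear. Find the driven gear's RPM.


Gear ratio = 55:42 = 55:42
RPM_B = RPM_A × (teeth_A / teeth_B)
= 1611 × (55/42)
= 2109.6 RPM

2109.6 RPM


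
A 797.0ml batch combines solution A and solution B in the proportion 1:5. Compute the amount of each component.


Total parts = 1 + 5 = 6
solution A: 797.0 × 1/6 = 132.8ml
solution B: 797.0 × 5/6 = 664.2ml
= 132.8ml and 664.2ml

132.8ml and 664.2ml


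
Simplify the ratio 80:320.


GCD(80, 320) = 80
80/80 : 320/80
= 1:4

1:4


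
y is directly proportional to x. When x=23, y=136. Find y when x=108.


Direct proportion: y/x = constant
k = 136/23 ≈ 5.9130
y₂ = k × 108 = 136 × 108 / 23 = 14688/23
≈ 638.61

638.61


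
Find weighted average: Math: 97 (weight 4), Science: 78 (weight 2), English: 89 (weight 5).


Numerator = 97×4 + 78×2 + 89×5
= 388 + 156 + 445
= 989
Total weight = 11
Weighted avg = 989/11
= 89.91

89.91


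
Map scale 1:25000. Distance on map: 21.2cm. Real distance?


Real distance = map distance × scale
= 21.2cm × 25000
= 530000 cm = 5300.0 m
= 5.300 km

5.300 km


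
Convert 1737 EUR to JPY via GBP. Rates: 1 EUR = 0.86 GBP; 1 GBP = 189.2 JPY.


Step 1: 1737 EUR × 0.86 = 1493.82 GBP
Step 2: 1493.82 GBP × 189.2 = 282630.74 JPY
Implied rate EUR→JPY = 0.86 × 189.2 = 162.7120
= 282630.74 JPY

282630.74 JPY


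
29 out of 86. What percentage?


Percentage = (part / whole) × 100
= (29 / 86) × 100
≈ 33.72%

33.72%


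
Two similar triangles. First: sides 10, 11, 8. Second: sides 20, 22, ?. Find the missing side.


Scale factor = 20/10 = 2
Missing side = 8 × 2
= 16.0

16.0


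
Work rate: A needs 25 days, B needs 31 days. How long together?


Rate of A = 1/25 per day
Rate of B = 1/31 per day
Combined rate = 1/25 + 1/31 = 56/775 ≈ 0.0723 per day
Days = 1 / combined rate = 775/56
≈ 13.84 days

13.84 days


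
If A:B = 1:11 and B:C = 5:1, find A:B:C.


Match B: multiply A:B by 5 → 5:55
Multiply B:C by 11 → 55:11
Combined: 5:55:11
GCD = 1
= 5:55:11

5:55:11


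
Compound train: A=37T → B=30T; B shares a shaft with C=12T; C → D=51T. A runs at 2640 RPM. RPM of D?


Stage 1: RPM_B = RPM_A × t_A/t_B = 2640 × 37/30 = 97680/30 = 3256.00
B and C share a shaft → RPM_C = RPM_B
Stage 2: RPM_D = RPM_C × t_C/t_D = RPM_A × (t_A×t_C)/(t_B×t_D)
Overall ratio = (37×12)/(30×51) = 444/1530
RPM_D = 2640 × 444/1530 = 1172160/1530
≈ 766.12 RPM

766.12 RPM


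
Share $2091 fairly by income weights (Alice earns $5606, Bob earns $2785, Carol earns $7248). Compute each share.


Total income = 5606 + 2785 + 7248 = $15639
Alice: $2091 × 5606/15639 = $749.55
Bob: $2091 × 2785/15639 = $372.37
Carol: $2091 × 7248/15639 = $969.09
= Alice: $749.55, Bob: $372.37, Carol: $969.09

Alice: $749.55, Bob: $372.37, Carol: $969.09


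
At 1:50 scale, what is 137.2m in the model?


Model size = real / scale
= 137.2 / 50
= 2.7440 m

2.7440 m


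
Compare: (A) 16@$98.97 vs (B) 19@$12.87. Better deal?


Deal A: $98.97/16 = $6.1856/unit
Deal B: $12.87/19 = $0.6774/unit
B is cheaper per unit
= Deal B

Deal B


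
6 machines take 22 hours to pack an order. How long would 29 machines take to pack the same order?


Inverse proportion: x × y = constant
k = 6 × 22 = 132
y₂ = k / 29 = 132 / 29
= 4.55

4.55


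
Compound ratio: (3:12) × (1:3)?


Compound ratio = (3×1) : (12×3)
= 3:36
GCD = 3
= 1:12

1:12


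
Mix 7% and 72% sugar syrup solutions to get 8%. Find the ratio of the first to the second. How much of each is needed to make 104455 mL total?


Let x parts of 7% mix with y parts of 72%.
7x + 72y = 8(x + y)
7x + 72y = 8x + 8y
x(7 - 8) = y(8 - 72)
x/y = (72 - 8)/(8 - 7) = 64/1
Simplify: 64:1
Total parts = 65; one part = 104455/65 = 1607.00 mL
7% solution: 64×1607.00 = 102848.00 mL
72% solution: 1×1607.00 = 1607.00 mL
= ratio 64:1; 102848.00 mL and 1607.00 mL

ratio 64:1; 102848.00 mL and 1607.00 mL


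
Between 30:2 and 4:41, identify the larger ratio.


30/2 = 15.0000
4/41 = 0.0976
15.0000 > 0.0976, so 30:2 is greater
= 30:2

30:2


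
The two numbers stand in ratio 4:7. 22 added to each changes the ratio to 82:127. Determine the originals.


Let A = 4k, B = 7k.
(4k + 22) / (7k + 22) = 82/127
Cross-multiply: 127(4k + 22) = 82(7k + 22)
508k + 2794 = 574k + 1804
508k - 574k = 1804 - 2794
-66k = -990
k = -990/-66 = 15
A = 4×15 = 60, B = 7×15 = 105
= A = 60, B = 105

A = 60, B = 105


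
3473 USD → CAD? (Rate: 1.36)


Amount × rate = 3473 × 1.36
= 4723.28 CAD

4723.28 CAD


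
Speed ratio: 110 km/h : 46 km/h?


Ratio = 110:46
GCD = 2
Simplified = 55:23
Time ratio (same distance) = 23:55
Speed ratio = 55:23

55:23


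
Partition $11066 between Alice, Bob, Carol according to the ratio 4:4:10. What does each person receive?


Total parts = 4 + 4 + 10 = 18
Alice: 11066 × 4/18 = 2459.11
Bob: 11066 × 4/18 = 2459.11
Carol: 11066 × 10/18 = 6147.78
= Alice: $2459.11, Bob: $2459.11, Carol: $6147.78

Alice: $2459.11, Bob: $2459.11, Carol: $6147.78


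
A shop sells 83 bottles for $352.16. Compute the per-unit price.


Unit rate = total / quantity
= 352.16 / 83
= $4.24 per unit

$4.24 per unit


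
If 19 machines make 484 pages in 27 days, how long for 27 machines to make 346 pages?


Days ∝ work / workers, so d₂ = d₁ × (m₁/m₂) × (w₂/w₁)
Workers factor (inverse): 19/27 ≈ 0.7037
Work factor (direct): 346/484 ≈ 0.7149
d₂ = 27 × 19/27 × 346/484 = (27 × 19 × 346) / (27 × 484) = 177498/13068
≈ 13.58 days

13.58 days


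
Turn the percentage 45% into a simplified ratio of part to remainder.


45% means 45 parts out of 100; remainder = 55
Part : remainder = 45:55
GCD = 5
= 9:11

9:11


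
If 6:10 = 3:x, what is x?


Cross multiply: 6 × x = 10 × 3
6x = 30
x = 30 / 6
= 5.00

5.00


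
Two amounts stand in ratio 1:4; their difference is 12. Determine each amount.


Let A = 1k, B = 4k.
4k - 1k = 12
3k = 12 → k = 12/3 = 4
A = 1×4 = 4, B = 4×4 = 16
= A = 4, B = 16

A = 4, B = 16


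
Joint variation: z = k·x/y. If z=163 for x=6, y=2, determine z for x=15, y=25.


z = k·x/y
Solve for k using the known point: k = z·y/x = 163×2/6 = 326/6 ≈ 54.3333
Now evaluate at x=15, y=25:
z = k × 15 / 25 = (326 × 15) / (6 × 25) = 4890/150
= 32.6000

32.6000


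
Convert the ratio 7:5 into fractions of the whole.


Total parts = 7 + 5 = 12
First part: 7/12 = 7/12
Second part: 5/12 = 5/12
= 7/12 and 5/12

7/12 and 5/12


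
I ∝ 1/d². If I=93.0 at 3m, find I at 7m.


I₁d₁² = I₂d₂²
I₂ = I₁ × (d₁/d₂)²
= 93.0 × (3/7)²
= 93.0 × 9/49
= 837/49
≈ 17.0816

17.0816


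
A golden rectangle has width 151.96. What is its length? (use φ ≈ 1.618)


φ = (1 + √5) / 2 ≈ 1.618
Length = width × φ = 151.96 × 1.618 = 245.87128
≈ 245.87

245.87


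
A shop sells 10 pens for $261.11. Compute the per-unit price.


Unit rate = total / quantity
= 261.11 / 10
= $26.11 per unit

$26.11 per unit


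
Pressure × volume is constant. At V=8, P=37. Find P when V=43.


Inverse proportion: x × y = constant
k = 8 × 37 = 296
y₂ = k / 43 = 296 / 43
= 6.88

6.88


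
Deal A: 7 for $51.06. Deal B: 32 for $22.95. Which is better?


Deal A: $51.06/7 = $7.2943/unit
Deal B: $22.95/32 = $0.7172/unit
B is cheaper per unit
= Deal B

Deal B


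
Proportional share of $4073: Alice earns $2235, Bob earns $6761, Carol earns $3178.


Total income = 2235 + 6761 + 3178 = $12174
Alice: $4073 × 2235/12174 = $747.75
Bob: $4073 × 6761/12174 = $2262.00
Carol: $4073 × 3178/12174 = $1063.25
= Alice: $747.75, Bob: $2262.00, Carol: $1063.25

Alice: $747.75, Bob: $2262.00, Carol: $1063.25


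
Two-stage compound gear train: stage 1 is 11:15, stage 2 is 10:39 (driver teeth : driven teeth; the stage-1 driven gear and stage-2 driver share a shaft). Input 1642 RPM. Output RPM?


Stage 1: RPM_B = RPM_A × t_A/t_B = 1642 × 11/15 = 18062/15 ≈ 1204.13
B and C share a shaft → RPM_C = RPM_B
Stage 2: RPM_D = RPM_C × t_C/t_D = RPM_A × (t_A×t_C)/(t_B×t_D)
Overall ratio = (11×10)/(15×39) = 110/585
RPM_D = 1642 × 110/585 = 180620/585
≈ 308.75 RPM

308.75 RPM


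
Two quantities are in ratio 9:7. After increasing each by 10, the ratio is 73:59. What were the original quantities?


Let A = 9k, B = 7k.
(9k + 10) / (7k + 10) = 73/59
Cross-multiply: 59(9k + 10) = 73(7k + 10)
531k + 590 = 511k + 730
531k - 511k = 730 - 590
20k = 140
k = 140/20 = 7
A = 9×7 = 63, B = 7×7 = 49
= A = 63, B = 49

A = 63, B = 49


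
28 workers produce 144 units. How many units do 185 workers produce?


Direct proportion: y/x = constant
k = 144/28 ≈ 5.1429
y₂ = k × 185 = 144 × 185 / 28 = 26640/28
≈ 951.43

951.43


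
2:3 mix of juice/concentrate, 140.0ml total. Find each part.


Total parts = 2 + 3 = 5
juice: 140.0 × 2/5 = 56.0ml
concentrate: 140.0 × 3/5 = 84.0ml
= 56.0ml and 84.0ml

56.0ml and 84.0ml


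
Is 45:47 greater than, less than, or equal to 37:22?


45/47 = 0.9574
37/22 = 1.6818
0.9574 < 1.6818, so 45:47 is less
= less than

less than


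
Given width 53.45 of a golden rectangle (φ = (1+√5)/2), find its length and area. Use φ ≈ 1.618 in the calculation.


φ = (1 + √5) / 2 ≈ 1.618
Length = width × φ = 53.45 × 1.618 = 86.4821
≈ 86.48
Area = width × length = 53.45 × 86.4821 = 4622.468245 ≈ 4622.47
= Length: 86.48, Area: 4622.47

Length: 86.48, Area: 4622.47


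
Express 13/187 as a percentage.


Percentage = (part / whole) × 100
= (13 / 187) × 100
≈ 6.95%

6.95%


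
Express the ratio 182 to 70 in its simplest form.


GCD(182, 70) = 14
182/14 : 70/14
= 13:5

13:5


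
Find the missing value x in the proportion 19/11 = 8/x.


Cross multiply: 19 × x = 11 × 8
19x = 88
x = 88 / 19
= 4.63

4.63


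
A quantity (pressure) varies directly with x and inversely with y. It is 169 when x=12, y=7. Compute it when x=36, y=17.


z = k·x/y
Solve for k using the known point: k = z·y/x = 169×7/12 = 1183/12 ≈ 98.5833
Now evaluate at x=36, y=17:
z = k × 36 / 17 = (1183 × 36) / (12 × 17) = 42588/204
≈ 208.7647

208.7647


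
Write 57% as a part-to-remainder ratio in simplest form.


57% means 57 parts out of 100; remainder = 43
Part : remainder = 57:43
GCD = 1
= 57:43

57:43


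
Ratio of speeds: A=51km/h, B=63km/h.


Ratio = 51:63
GCD = 3
Simplified = 17:21
Time ratio (same distance) = 21:17
Speed ratio = 17:21

17:21


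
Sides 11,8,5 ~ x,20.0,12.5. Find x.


Scale factor = 20.0/8 = 2.5
Missing side = 11 × 2.5
= 27.5

27.5


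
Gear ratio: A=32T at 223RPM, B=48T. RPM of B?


Gear ratio = 32:48 = 2:3
RPM_B = RPM_A × (teeth_A / teeth_B)
= 223 × (32/48)
= 148.7 RPM

148.7 RPM


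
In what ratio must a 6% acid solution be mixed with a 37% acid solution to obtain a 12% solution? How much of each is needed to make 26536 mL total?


Let x parts of 6% mix with y parts of 37%.
6x + 37y = 12(x + y)
6x + 37y = 12x + 12y
x(6 - 12) = y(12 - 37)
x/y = (37 - 12)/(12 - 6) = 25/6
Simplify: 25:6
Total parts = 31; one part = 26536/31 = 856.00 mL
6% solution: 25×856.00 = 21400.00 mL
37% solution: 6×856.00 = 5136.00 mL
= ratio 25:6; 21400.00 mL and 5136.00 mL

ratio 25:6; 21400.00 mL and 5136.00 mL


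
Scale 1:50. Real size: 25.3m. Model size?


Model size = real / scale
= 25.3 / 50
= 0.5060 m

0.5060 m


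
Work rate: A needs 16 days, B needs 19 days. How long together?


Rate of A = 1/16 per day
Rate of B = 1/19 per day
Combined rate = 1/16 + 1/19 = 35/304 ≈ 0.1151 per day
Days = 1 / combined rate = 304/35
≈ 8.69 days

8.69 days


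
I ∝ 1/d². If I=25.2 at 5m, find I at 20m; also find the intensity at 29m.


I₁d₁² = I₂d₂²
I at 20m = 25.2 × (5/20)² = 25.2 × 25/400 = 630/400 = 1.5750
I at 29m = 25.2 × (5/29)² = 25.2 × 25/841 = 630/841 ≈ 0.7491
= 1.5750 and 0.7491

1.5750 and 0.7491


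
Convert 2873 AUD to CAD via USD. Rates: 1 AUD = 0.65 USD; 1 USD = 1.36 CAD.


Step 1: 2873 AUD × 0.65 = 1867.45 USD
Step 2: 1867.45 USD × 1.36 = 2539.73 CAD
Implied rate AUD→CAD = 0.65 × 1.36 = 0.8840
= 2539.73 CAD

2539.73 CAD


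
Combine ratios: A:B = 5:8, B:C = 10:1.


Match B: multiply A:B by 10 → 50:80
Multiply B:C by 8 → 80:8
Combined: 50:80:8
GCD = 2
= 25:40:4

25:40:4


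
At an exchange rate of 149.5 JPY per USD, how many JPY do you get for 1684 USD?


Amount × rate = 1684 × 149.5
= 251758.00 JPY

251758.00 JPY


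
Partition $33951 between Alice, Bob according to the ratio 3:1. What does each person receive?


Total parts = 3 + 1 = 4
Alice: 33951 × 3/4 = 25463.25
Bob: 33951 × 1/4 = 8487.75
= Alice: $25463.25, Bob: $8487.75

Alice: $25463.25, Bob: $8487.75


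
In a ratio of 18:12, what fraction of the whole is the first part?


Total parts = 18 + 12 = 30
First part: 18/30 = 3/5
= 3/5

3/5


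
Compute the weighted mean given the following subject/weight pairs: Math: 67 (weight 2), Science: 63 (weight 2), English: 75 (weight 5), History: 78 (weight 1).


Numerator = 67×2 + 63×2 + 75×5 + 78×1
= 134 + 126 + 375 + 78
= 713
Total weight = 10
Weighted avg = 713/10
= 71.30

71.30


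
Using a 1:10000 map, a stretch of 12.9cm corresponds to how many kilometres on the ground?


Real distance = map distance × scale
= 12.9cm × 10000
= 129000 cm = 1290.0 m
= 1.290 km

1.290 km


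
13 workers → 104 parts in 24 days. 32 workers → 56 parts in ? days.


Days ∝ work / workers, so d₂ = d₁ × (m₁/m₂) × (w₂/w₁)
Workers factor (inverse): 13/32 ≈ 0.4063
Work factor (direct): 56/104 ≈ 0.5385
d₂ = 24 × 13/32 × 56/104 = (24 × 13 × 56) / (32 × 104) = 17472/3328
= 5.25 days

5.25 days


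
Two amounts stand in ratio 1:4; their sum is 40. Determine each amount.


Let A = 1k, B = 4k.
1k + 4k = 40
5k = 40 → k = 40/5 = 8
A = 1×8 = 8, B = 4×8 = 32
= A = 8, B = 32

A = 8, B = 32


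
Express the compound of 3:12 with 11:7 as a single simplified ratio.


Compound ratio = (3×11) : (12×7)
= 33:84
GCD = 3
= 11:28

11:28


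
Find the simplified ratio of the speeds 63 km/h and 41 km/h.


Ratio = 63:41
GCD = 1
Simplified = 63:41
Time ratio (same distance) = 41:63
Speed ratio = 63:41

63:41


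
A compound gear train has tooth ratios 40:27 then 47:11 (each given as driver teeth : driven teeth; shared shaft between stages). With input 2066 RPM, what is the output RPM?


Stage 1: RPM_B = RPM_A × t_A/t_B = 2066 × 40/27 = 82640/27 ≈ 3060.74
B and C share a shaft → RPM_C = RPM_B
Stage 2: RPM_D = RPM_C × t_C/t_D = RPM_A × (t_A×t_C)/(t_B×t_D)
Overall ratio = (40×47)/(27×11) = 1880/297
RPM_D = 2066 × 1880/297 = 3884080/297
≈ 13077.71 RPM

13077.71 RPM


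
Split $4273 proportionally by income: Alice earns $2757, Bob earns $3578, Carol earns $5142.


Total income = 2757 + 3578 + 5142 = $11477
Alice: $4273 × 2757/11477 = $1026.46
Bob: $4273 × 3578/11477 = $1332.12
Carol: $4273 × 5142/11477 = $1914.42
= Alice: $1026.46, Bob: $1332.12, Carol: $1914.42

Alice: $1026.46, Bob: $1332.12, Carol: $1914.42


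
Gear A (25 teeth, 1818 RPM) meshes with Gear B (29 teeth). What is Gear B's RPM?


Gear ratio = 25:29 = 25:29
RPM_B = RPM_A × (teeth_A / teeth_B)
= 1818 × (25/29)
= 1567.2 RPM

1567.2 RPM


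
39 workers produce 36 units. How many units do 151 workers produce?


Direct proportion: y/x = constant
k = 36/39 ≈ 0.9231
y₂ = k × 151 = 36 × 151 / 39 = 5436/39
≈ 139.38

139.38


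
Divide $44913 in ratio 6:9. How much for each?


Total parts = 6 + 9 = 15
Part 1: 44913 × 6/15 = 17965.20
Part 2: 44913 × 9/15 = 26947.80
= Part 1: $17965.20, Part 2: $26947.80

Part 1: $17965.20, Part 2: $26947.80


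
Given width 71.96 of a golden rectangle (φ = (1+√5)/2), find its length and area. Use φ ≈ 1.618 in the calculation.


φ = (1 + √5) / 2 ≈ 1.618
Length = width × φ = 71.96 × 1.618 = 116.43128
≈ 116.43
Area = width × length = 71.96 × 116.43128 = 8378.3949088 ≈ 8378.39
= Length: 116.43, Area: 8378.39

Length: 116.43, Area: 8378.39


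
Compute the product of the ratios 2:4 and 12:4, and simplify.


Compound ratio = (2×12) : (4×4)
= 24:16
GCD = 8
= 3:2

3:2


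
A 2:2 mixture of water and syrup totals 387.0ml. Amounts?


Total parts = 2 + 2 = 4
water: 387.0 × 2/4 = 193.5ml
syrup: 387.0 × 2/4 = 193.5ml
= 193.5ml and 193.5ml

193.5ml and 193.5ml


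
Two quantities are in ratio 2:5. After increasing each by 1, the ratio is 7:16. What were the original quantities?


Let A = 2k, B = 5k.
(2k + 1) / (5k + 1) = 7/16
Cross-multiply: 16(2k + 1) = 7(5k + 1)
32k + 16 = 35k + 7
32k - 35k = 7 - 16
-3k = -9
k = -9/-3 = 3
A = 2×3 = 6, B = 5×3 = 15
= A = 6, B = 15

A = 6, B = 15


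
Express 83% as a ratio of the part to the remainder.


83% means 83 parts out of 100; remainder = 17
Part : remainder = 83:17
GCD = 1
= 83:17

83:17


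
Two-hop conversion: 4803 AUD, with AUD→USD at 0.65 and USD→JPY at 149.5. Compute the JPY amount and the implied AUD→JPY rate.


Step 1: 4803 AUD × 0.65 = 3121.95 USD
Step 2: 3121.95 USD × 149.5 = 466731.53 JPY
Implied rate AUD→JPY = 0.65 × 149.5 = 97.1750
= 466731.53 JPY; implied rate 97.1750 JPY/AUD

466731.53 JPY; implied rate 97.1750 JPY/AUD


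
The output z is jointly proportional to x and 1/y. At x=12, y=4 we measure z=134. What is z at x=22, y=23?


z = k·x/y
Solve for k using the known point: k = z·y/x = 134×4/12 = 536/12 ≈ 44.6667
Now evaluate at x=22, y=23:
z = k × 22 / 23 = (536 × 22) / (12 × 23) = 11792/276
≈ 42.7246

42.7246


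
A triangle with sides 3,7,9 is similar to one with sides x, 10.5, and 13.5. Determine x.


Scale factor = 10.5/7 = 1.5
Missing side = 3 × 1.5
= 4.5

4.5


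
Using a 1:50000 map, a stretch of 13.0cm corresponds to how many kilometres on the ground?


Real distance = map distance × scale
= 13.0cm × 50000
= 650000 cm = 6500.0 m
= 6.500 km

6.500 km


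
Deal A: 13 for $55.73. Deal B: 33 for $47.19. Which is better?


Deal A: $55.73/13 = $4.2869/unit
Deal B: $47.19/33 = $1.4300/unit
B is cheaper per unit
= Deal B

Deal B


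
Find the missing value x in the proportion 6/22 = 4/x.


Cross multiply: 6 × x = 22 × 4
6x = 88
x = 88 / 6
= 14.67

14.67


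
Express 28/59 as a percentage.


Percentage = (part / whole) × 100
= (28 / 59) × 100
≈ 47.46%

47.46%


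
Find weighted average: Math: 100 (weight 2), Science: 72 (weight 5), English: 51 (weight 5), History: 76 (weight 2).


Numerator = 100×2 + 72×5 + 51×5 + 76×2
= 200 + 360 + 255 + 152
= 967
Total weight = 14
Weighted avg = 967/14
= 69.07

69.07


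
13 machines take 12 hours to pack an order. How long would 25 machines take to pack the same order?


Inverse proportion: x × y = constant
k = 13 × 12 = 156
y₂ = k / 25 = 156 / 25
= 6.24

6.24


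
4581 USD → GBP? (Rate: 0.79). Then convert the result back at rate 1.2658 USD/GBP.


Amount × rate = 4581 × 0.79 = 3618.99 GBP
Round-trip: 3618.99 × 1.2658 = 4580.92 USD
= 3618.99 GBP, then 4580.92 USD

3618.99 GBP, then 4580.92 USD


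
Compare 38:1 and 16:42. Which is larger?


38/1 = 38.0000
16/42 = 0.3810
38.0000 > 0.3810, so 38:1 is greater
= 38:1

38:1


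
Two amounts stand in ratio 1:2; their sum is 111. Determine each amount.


Let A = 1k, B = 2k.
1k + 2k = 111
3k = 111 → k = 111/3 = 37
A = 1×37 = 37, B = 2×37 = 74
= A = 37, B = 74

A = 37, B = 74


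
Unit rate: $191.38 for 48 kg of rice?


Unit rate = total / quantity
= 191.38 / 48
= $3.99 per unit

$3.99 per unit


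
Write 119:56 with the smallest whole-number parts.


GCD(119, 56) = 7
119/7 : 56/7
= 17:8

17:8


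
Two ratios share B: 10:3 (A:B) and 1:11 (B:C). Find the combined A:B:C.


Match B: multiply A:B by 1 → 10:3
Multiply B:C by 3 → 3:33
Combined: 10:3:33
GCD = 1
= 10:3:33

10:3:33


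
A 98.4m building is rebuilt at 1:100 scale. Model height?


Model size = real / scale
= 98.4 / 100
= 0.9840 m

0.9840 m


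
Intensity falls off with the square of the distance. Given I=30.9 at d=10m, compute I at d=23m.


I₁d₁² = I₂d₂²
I₂ = I₁ × (d₁/d₂)²
= 30.9 × (10/23)²
= 30.9 × 100/529
= 3090/529
≈ 5.8412

5.8412


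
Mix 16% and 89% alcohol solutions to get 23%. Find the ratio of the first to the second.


Let x parts of 16% mix with y parts of 89%.
16x + 89y = 23(x + y)
16x + 89y = 23x + 23y
x(16 - 23) = y(23 - 89)
x/y = (89 - 23)/(23 - 16) = 66/7
Simplify: 66:7
= 66:7

66:7


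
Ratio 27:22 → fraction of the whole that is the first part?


Total parts = 27 + 22 = 49
First part: 27/49 = 27/49
= 27/49

27/49


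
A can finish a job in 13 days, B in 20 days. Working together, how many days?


Rate of A = 1/13 per day
Rate of B = 1/20 per day
Combined rate = 1/13 + 1/20 = 33/260 ≈ 0.1269 per day
Days = 1 / combined rate = 260/33
≈ 7.88 days

7.88 days


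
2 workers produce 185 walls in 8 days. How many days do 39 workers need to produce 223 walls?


Days ∝ work / workers, so d₂ = d₁ × (m₁/m₂) × (w₂/w₁)
Workers factor (inverse): 2/39 ≈ 0.0513
Work factor (direct): 223/185 ≈ 1.2054
d₂ = 8 × 2/39 × 223/185 = (8 × 2 × 223) / (39 × 185) = 3568/7215
≈ 0.49 days

0.49 days


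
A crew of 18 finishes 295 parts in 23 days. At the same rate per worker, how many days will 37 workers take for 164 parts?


Days ∝ work / workers, so d₂ = d₁ × (m₁/m₂) × (w₂/w₁)
Workers factor (inverse): 18/37 ≈ 0.4865
Work factor (direct): 164/295 ≈ 0.5559
d₂ = 23 × 18/37 × 164/295 = (23 × 18 × 164) / (37 × 295) = 67896/10915
≈ 6.22 days

6.22 days


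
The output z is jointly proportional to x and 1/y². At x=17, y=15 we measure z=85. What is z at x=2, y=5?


z = k·x/y²
Solve for k using the known point: k = z·y²/x = 85×225/17 = 19125/17 = 1125.0000
Now evaluate at x=2, y=5:
z = k × 2 / 25 = (19125 × 2) / (17 × 25) = 38250/425
= 90.0000

90.0000


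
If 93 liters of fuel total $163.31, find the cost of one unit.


Unit rate = total / quantity
= 163.31 / 93
= $1.76 per unit

$1.76 per unit


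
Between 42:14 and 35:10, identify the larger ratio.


42/14 = 3.0000
35/10 = 3.5000
3.0000 < 3.5000, so 42:14 is less
= 35:10

35:10


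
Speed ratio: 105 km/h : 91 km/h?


Ratio = 105:91
GCD = 7
Simplified = 15:13
Time ratio (same distance) = 13:15
Speed ratio = 15:13

15:13


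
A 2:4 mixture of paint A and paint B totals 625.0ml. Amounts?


Total parts = 2 + 4 = 6
paint A: 625.0 × 2/6 = 208.3ml
paint B: 625.0 × 4/6 = 416.7ml
= 208.3ml and 416.7ml

208.3ml and 416.7ml


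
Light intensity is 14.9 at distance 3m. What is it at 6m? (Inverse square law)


I₁d₁² = I₂d₂²
I₂ = I₁ × (d₁/d₂)²
= 14.9 × (3/6)²
= 14.9 × 9/36
= 134.1/36
= 3.7250

3.7250


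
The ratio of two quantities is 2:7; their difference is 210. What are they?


Let A = 2k, B = 7k.
7k - 2k = 210
5k = 210 → k = 210/5 = 42
A = 2×42 = 84, B = 7×42 = 294
= A = 84, B = 294

A = 84, B = 294


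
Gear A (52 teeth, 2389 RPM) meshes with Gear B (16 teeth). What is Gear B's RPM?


Gear ratio = 52:16 = 13:4
RPM_B = RPM_A × (teeth_A / teeth_B)
= 2389 × (52/16)
= 7764.3 RPM

7764.3 RPM


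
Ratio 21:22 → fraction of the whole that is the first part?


Total parts = 21 + 22 = 43
First part: 21/43 = 21/43
= 21/43

21/43


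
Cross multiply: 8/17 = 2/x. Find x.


Cross multiply: 8 × x = 17 × 2
8x = 34
x = 34 / 8
= 4.25

4.25


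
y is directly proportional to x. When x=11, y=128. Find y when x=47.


Direct proportion: y/x = constant
k = 128/11 ≈ 11.6364
y₂ = k × 47 = 128 × 47 / 11 = 6016/11
≈ 546.91

546.91


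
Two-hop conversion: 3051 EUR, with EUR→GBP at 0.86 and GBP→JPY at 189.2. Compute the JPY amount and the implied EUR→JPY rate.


Step 1: 3051 EUR × 0.86 = 2623.86 GBP
Step 2: 2623.86 GBP × 189.2 = 496434.31 JPY
Implied rate EUR→JPY = 0.86 × 189.2 = 162.7120
= 496434.31 JPY; implied rate 162.7120 JPY/EUR

496434.31 JPY; implied rate 162.7120 JPY/EUR


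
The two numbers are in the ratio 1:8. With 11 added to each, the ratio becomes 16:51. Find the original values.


Let A = 1k, B = 8k.
(1k + 11) / (8k + 11) = 16/51
Cross-multiply: 51(1k + 11) = 16(8k + 11)
51k + 561 = 128k + 176
51k - 128k = 176 - 561
-77k = -385
k = -385/-77 = 5
A = 1×5 = 5, B = 8×5 = 40
= A = 5, B = 40

A = 5, B = 40


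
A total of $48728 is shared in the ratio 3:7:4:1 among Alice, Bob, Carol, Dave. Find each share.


Total parts = 3 + 7 + 4 + 1 = 15
Alice: 48728 × 3/15 = 9745.60
Bob: 48728 × 7/15 = 22739.73
Carol: 48728 × 4/15 = 12994.13
Dave: 48728 × 1/15 = 3248.53
= Alice: $9745.60, Bob: $22739.73, Carol: $12994.13, Dave: $3248.53

Alice: $9745.60, Bob: $22739.73, Carol: $12994.13, Dave: $3248.53


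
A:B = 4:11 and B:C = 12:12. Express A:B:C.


Match B: multiply A:B by 12 → 48:132
Multiply B:C by 11 → 132:132
Combined: 48:132:132
GCD = 12
= 4:11:11

4:11:11


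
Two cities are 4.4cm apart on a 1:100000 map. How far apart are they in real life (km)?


Real distance = map distance × scale
= 4.4cm × 100000
= 440000 cm = 4400.0 m
= 4.400 km

4.400 km


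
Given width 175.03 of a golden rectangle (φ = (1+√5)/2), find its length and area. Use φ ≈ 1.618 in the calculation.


φ = (1 + √5) / 2 ≈ 1.618
Length = width × φ = 175.03 × 1.618 = 283.19854
≈ 283.20
Area = width × length = 175.03 × 283.19854 = 49568.2404562 ≈ 49568.24
= Length: 283.20, Area: 49568.24

Length: 283.20, Area: 49568.24


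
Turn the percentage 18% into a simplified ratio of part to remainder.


18% means 18 parts out of 100; remainder = 82
Part : remainder = 18:82
GCD = 2
= 9:41

9:41


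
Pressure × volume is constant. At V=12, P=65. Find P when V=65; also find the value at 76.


Inverse proportion: x × y = constant
k = 12 × 65 = 780
At x=65: k/65 = 12.00
At x=76: k/76 = 10.26
= 12.00 and 10.26

12.00 and 10.26


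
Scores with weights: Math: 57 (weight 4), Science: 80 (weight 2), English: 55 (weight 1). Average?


Numerator = 57×4 + 80×2 + 55×1
= 228 + 160 + 55
= 443
Total weight = 7
Weighted avg = 443/7
= 63.29

63.29


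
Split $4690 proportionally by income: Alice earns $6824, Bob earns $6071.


Total income = 6824 + 6071 = $12895
Alice: $4690 × 6824/12895 = $2481.94
Bob: $4690 × 6071/12895 = $2208.06
= Alice: $2481.94, Bob: $2208.06

Alice: $2481.94, Bob: $2208.06


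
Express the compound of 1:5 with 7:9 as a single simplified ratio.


Compound ratio = (1×7) : (5×9)
= 7:45
GCD = 1
= 7:45

7:45


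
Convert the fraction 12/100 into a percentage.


Percentage = (part / whole) × 100
= (12 / 100) × 100
= 12.00%

12.00%


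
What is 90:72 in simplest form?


GCD(90, 72) = 18
90/18 : 72/18
= 5:4

5:4


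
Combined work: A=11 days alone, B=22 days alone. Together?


Rate of A = 1/11 per day
Rate of B = 1/22 per day
Combined rate = 1/11 + 1/22 = 33/242 ≈ 0.1364 per day
Days = 1 / combined rate = 242/33
≈ 7.33 days

7.33 days


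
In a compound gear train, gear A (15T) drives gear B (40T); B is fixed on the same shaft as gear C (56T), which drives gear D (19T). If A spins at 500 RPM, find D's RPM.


Stage 1: RPM_B = RPM_A × t_A/t_B = 500 × 15/40 = 7500/40 = 187.50
B and C share a shaft → RPM_C = RPM_B
Stage 2: RPM_D = RPM_C × t_C/t_D = RPM_A × (t_A×t_C)/(t_B×t_D)
Overall ratio = (15×56)/(40×19) = 840/760
RPM_D = 500 × 840/760 = 420000/760
≈ 552.63 RPM

552.63 RPM


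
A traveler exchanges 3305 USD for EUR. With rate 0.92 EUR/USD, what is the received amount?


Amount × rate = 3305 × 0.92
= 3040.60 EUR

3040.60 EUR


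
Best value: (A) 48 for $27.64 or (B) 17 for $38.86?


Deal A: $27.64/48 = $0.5758/unit
Deal B: $38.86/17 = $2.2859/unit
A is cheaper per unit
= Deal A

Deal A


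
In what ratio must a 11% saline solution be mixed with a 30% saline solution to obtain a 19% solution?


Let x parts of 11% mix with y parts of 30%.
11x + 30y = 19(x + y)
11x + 30y = 19x + 19y
x(11 - 19) = y(19 - 30)
x/y = (30 - 19)/(19 - 11) = 11/8
Simplify: 11:8
= 11:8

11:8


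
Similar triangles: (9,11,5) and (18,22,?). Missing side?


Scale factor = 18/9 = 2
Missing side = 5 × 2
= 10.0

10.0


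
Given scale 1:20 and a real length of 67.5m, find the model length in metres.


Model size = real / scale
= 67.5 / 20
= 3.3750 m

3.3750 m


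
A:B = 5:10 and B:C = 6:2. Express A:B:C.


Match B: multiply A:B by 6 → 30:60
Multiply B:C by 10 → 60:20
Combined: 30:60:20
GCD = 10
= 3:6:2

3:6:2


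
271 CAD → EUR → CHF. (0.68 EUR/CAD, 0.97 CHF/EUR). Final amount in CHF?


Step 1: 271 CAD × 0.68 = 184.28 EUR
Step 2: 184.28 EUR × 0.97 = 178.75 CHF
Implied rate CAD→CHF = 0.68 × 0.97 = 0.6596
= 178.75 CHF

178.75 CHF


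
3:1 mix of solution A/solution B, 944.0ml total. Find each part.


Total parts = 3 + 1 = 4
solution A: 944.0 × 3/4 = 708.0ml
solution B: 944.0 × 1/4 = 236.0ml
= 708.0ml and 236.0ml

708.0ml and 236.0ml


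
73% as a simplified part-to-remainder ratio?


73% means 73 parts out of 100; remainder = 27
Part : remainder = 73:27
GCD = 1
= 73:27

73:27


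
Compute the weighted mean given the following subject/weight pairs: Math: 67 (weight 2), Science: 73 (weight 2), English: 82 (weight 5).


Numerator = 67×2 + 73×2 + 82×5
= 134 + 146 + 410
= 690
Total weight = 9
Weighted avg = 690/9
= 76.67

76.67


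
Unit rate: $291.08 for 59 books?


Unit rate = total / quantity
= 291.08 / 59
= $4.93 per unit

$4.93 per unit


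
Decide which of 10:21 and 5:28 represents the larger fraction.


10/21 = 0.4762
5/28 = 0.1786
0.4762 > 0.1786, so 10:21 is greater
= 10:21

10:21


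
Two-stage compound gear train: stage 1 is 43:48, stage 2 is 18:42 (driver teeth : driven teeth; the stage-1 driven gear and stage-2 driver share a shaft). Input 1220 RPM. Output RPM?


Stage 1: RPM_B = RPM_A × t_A/t_B = 1220 × 43/48 = 52460/48 ≈ 1092.92
B and C share a shaft → RPM_C = RPM_B
Stage 2: RPM_D = RPM_C × t_C/t_D = RPM_A × (t_A×t_C)/(t_B×t_D)
Overall ratio = (43×18)/(48×42) = 774/2016
RPM_D = 1220 × 774/2016 = 944280/2016
≈ 468.39 RPM

468.39 RPM


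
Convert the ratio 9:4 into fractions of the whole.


Total parts = 9 + 4 = 13
First part: 9/13 = 9/13
Second part: 4/13 = 4/13
= 9/13 and 4/13

9/13 and 4/13


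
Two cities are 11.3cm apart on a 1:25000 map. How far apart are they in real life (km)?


Real distance = map distance × scale
= 11.3cm × 25000
= 282500 cm = 2825.0 m
= 2.825 km

2.825 km


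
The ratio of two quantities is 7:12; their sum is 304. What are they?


Let A = 7k, B = 12k.
7k + 12k = 304
19k = 304 → k = 304/19 = 16
A = 7×16 = 112, B = 12×16 = 192
= A = 112, B = 192

A = 112, B = 192


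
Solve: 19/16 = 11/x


Cross multiply: 19 × x = 16 × 11
19x = 176
x = 176 / 19
= 9.26

9.26


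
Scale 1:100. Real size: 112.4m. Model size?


Model size = real / scale
= 112.4 / 100
= 1.1240 m

1.1240 m


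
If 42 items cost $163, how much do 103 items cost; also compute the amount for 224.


Direct proportion: y/x = constant
k = 163/42 ≈ 3.8810
y at x=103: k × 103 = 163 × 103 / 42 = 16789/42 ≈ 399.74
y at x=224: k × 224 = 163 × 224 / 42 = 36512/42 ≈ 869.33
= 399.74 and 869.33

399.74 and 869.33


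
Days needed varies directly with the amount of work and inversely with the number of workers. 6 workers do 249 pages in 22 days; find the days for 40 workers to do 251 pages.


Days ∝ work / workers, so d₂ = d₁ × (m₁/m₂) × (w₂/w₁)
Workers factor (inverse): 6/40 = 0.1500
Work factor (direct): 251/249 ≈ 1.0080
d₂ = 22 × 6/40 × 251/249 = (22 × 6 × 251) / (40 × 249) = 33132/9960
≈ 3.33 days

3.33 days


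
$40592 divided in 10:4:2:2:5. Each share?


Total parts = 10 + 4 + 2 + 2 + 5 = 23
Part 1: 40592 × 10/23 = 17648.70
Part 2: 40592 × 4/23 = 7059.48
Part 3: 40592 × 2/23 = 3529.74
Part 4: 40592 × 2/23 = 3529.74
Part 5: 40592 × 5/23 = 8824.35
= Part 1: $17648.70, Part 2: $7059.48, Part 3: $3529.74, Part 4: $3529.74, Part 5: $8824.35

Part 1: $17648.70, Part 2: $7059.48, Part 3: $3529.74, Part 4: $3529.74, Part 5: $8824.35
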